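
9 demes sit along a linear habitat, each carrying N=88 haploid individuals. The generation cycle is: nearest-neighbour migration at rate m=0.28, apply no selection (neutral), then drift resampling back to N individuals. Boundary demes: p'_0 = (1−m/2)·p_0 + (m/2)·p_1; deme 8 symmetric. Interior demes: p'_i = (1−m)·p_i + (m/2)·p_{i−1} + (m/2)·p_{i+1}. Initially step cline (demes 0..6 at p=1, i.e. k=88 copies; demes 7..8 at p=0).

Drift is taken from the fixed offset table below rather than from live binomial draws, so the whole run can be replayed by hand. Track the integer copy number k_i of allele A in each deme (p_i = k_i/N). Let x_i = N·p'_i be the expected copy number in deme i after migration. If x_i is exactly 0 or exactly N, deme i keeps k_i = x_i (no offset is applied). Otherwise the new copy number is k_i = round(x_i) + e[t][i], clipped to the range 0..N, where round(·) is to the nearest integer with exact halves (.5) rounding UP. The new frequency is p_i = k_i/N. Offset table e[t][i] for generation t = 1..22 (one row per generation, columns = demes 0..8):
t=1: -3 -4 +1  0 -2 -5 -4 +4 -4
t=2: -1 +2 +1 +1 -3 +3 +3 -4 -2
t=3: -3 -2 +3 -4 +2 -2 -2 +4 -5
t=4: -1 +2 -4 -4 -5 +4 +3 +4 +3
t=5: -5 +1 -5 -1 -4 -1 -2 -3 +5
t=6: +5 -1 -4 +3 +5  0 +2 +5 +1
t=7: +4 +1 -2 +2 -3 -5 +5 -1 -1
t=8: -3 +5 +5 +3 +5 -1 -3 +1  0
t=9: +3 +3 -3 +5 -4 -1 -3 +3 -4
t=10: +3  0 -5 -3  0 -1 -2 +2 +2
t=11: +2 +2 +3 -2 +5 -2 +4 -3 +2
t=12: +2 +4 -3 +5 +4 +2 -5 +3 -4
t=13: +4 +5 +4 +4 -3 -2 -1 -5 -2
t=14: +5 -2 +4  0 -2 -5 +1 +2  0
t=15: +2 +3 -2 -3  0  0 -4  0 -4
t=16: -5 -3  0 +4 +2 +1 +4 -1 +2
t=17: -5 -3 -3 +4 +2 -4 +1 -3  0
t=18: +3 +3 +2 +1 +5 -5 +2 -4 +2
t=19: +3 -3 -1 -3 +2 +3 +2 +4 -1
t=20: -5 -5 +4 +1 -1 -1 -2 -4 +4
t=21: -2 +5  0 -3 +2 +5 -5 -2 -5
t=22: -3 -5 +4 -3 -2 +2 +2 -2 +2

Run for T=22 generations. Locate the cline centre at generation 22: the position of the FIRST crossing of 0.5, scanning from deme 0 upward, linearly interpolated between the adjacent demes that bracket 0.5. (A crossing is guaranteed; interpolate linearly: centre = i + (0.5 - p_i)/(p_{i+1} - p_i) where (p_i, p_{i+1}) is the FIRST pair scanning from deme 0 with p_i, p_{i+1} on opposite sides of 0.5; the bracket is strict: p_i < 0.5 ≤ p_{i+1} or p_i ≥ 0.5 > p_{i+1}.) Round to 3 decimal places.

6.500

t=0: k=[88 88 88 88 88 88 88 0 0]
t=1: x=[88.0000 88.0000 88.0000 88.0000 88.0000 88.0000 75.6800 12.3200 0.0000] k=[88 88 88 88 88 88 72 16 0]
t=2: x=[88.0000 88.0000 88.0000 88.0000 88.0000 85.7600 66.4000 21.6000 2.2400] k=[88 88 88 88 88 88 69 18 0]
t=3: x=[88.0000 88.0000 88.0000 88.0000 88.0000 85.3400 64.5200 22.6200 2.5200] k=[88 88 88 88 88 83 63 27 0]
t=4: x=[88.0000 88.0000 88.0000 88.0000 87.3000 80.9000 60.7600 28.2600 3.7800] k=[88 88 88 88 82 85 64 32 7]
t=5: x=[88.0000 88.0000 88.0000 87.1600 83.2600 81.6400 62.4600 32.9800 10.5000] k=[88 88 88 86 79 81 60 30 16]
t=6: x=[88.0000 88.0000 87.7200 85.3000 80.2600 77.7800 58.7400 32.2400 17.9600] k=[88 88 84 88 85 78 61 37 19]
t=7: x=[88.0000 87.4400 85.1200 87.0200 84.4400 76.6000 60.0200 37.8400 21.5200] k=[88 88 83 88 81 72 65 37 21]
t=8: x=[88.0000 87.3000 84.4000 86.3200 80.7200 72.2800 62.0600 38.6800 23.2400] k=[88 88 88 88 86 71 59 40 23]
t=9: x=[88.0000 88.0000 88.0000 87.7200 84.1800 71.4200 58.0200 40.2800 25.3800] k=[88 88 88 88 80 70 55 43 21]
t=10: x=[88.0000 88.0000 88.0000 86.8800 79.7200 69.3000 55.4200 41.6000 24.0800] k=[88 88 88 84 80 68 53 44 26]
t=11: x=[88.0000 88.0000 87.4400 84.0000 78.8800 67.5800 53.8400 42.7400 28.5200] k=[88 88 88 82 84 66 58 40 31]
t=12: x=[88.0000 88.0000 87.1600 83.1200 81.2000 67.4000 56.6000 41.2600 32.2600] k=[88 88 84 88 85 69 52 44 28]
t=13: x=[88.0000 87.4400 85.1200 87.0200 83.1800 68.8600 53.2600 42.8800 30.2400] k=[88 88 88 88 80 67 52 38 28]
t=14: x=[88.0000 88.0000 88.0000 86.8800 79.3000 66.7200 52.1400 38.5600 29.4000] k=[88 88 88 87 77 62 53 41 29]
t=15: x=[88.0000 88.0000 87.8600 85.7400 76.3000 62.8400 52.5800 41.0000 30.6800] k=[88 88 86 83 76 63 49 41 27]
t=16: x=[88.0000 87.7200 85.8600 82.4400 75.1600 62.8600 49.8400 40.1600 28.9600] k=[88 85 86 86 77 64 54 39 31]
t=17: x=[87.5800 85.5600 85.8600 84.7400 76.4400 64.4200 53.3000 39.9800 32.1200] k=[83 83 83 88 78 60 54 37 32]
t=18: x=[83.0000 83.0000 83.7000 85.9000 76.8800 61.6800 52.4600 38.6800 32.7000] k=[86 86 86 87 82 57 54 35 35]
t=19: x=[86.0000 86.0000 86.1400 86.1600 79.2000 60.0800 51.7600 37.6600 35.0000] k=[88 83 85 83 81 63 54 42 34]
t=20: x=[87.3000 83.9800 84.4400 83.0000 78.7600 64.2600 53.5800 42.5600 35.1200] k=[82 79 88 84 78 63 52 39 39]
t=21: x=[81.5800 80.6800 86.1800 83.7200 76.7400 63.5600 51.7200 40.8200 39.0000] k=[80 86 86 81 79 69 47 39 34]
t=22: x=[80.8400 85.1600 85.3000 81.4200 77.8800 67.3200 48.9600 39.4200 34.7000] k=[78 80 88 78 76 69 51 37 37]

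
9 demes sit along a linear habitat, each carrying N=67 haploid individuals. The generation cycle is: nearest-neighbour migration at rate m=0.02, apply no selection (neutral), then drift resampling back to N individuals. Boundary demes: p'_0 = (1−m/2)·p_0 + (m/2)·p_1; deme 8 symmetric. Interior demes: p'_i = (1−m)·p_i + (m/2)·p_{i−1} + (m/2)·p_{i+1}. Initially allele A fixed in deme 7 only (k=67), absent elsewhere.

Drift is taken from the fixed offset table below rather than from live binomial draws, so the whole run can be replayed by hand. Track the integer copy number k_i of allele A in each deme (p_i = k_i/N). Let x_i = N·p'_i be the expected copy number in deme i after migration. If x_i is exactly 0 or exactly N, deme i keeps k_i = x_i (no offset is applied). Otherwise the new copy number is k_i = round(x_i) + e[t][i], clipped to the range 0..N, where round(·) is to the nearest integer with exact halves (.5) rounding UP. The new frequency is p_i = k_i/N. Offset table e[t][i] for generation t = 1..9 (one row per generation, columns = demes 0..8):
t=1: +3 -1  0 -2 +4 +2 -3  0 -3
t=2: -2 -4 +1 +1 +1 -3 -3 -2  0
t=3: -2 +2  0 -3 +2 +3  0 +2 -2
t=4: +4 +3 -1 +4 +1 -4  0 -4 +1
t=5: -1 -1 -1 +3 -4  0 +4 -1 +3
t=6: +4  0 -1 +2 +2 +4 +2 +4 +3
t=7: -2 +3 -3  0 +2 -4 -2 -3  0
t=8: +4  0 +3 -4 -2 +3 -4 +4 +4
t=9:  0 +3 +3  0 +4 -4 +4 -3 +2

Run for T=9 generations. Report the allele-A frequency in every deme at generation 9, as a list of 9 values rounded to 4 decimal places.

[0.0000, 0.0000, 0.0000, 0.0000, 0.0597, 0.0000, 0.1194, 0.8209, 0.2537]

t=0: k=[0 0 0 0 0 0 0 67 0]
t=1: x=[0.0000 0.0000 0.0000 0.0000 0.0000 0.0000 0.6700 65.6600 0.6700] k=[0 0 0 0 0 0 0 66 0]
t=2: x=[0.0000 0.0000 0.0000 0.0000 0.0000 0.0000 0.6600 64.6800 0.6600] k=[0 0 0 0 0 0 0 63 1]
t=3: x=[0.0000 0.0000 0.0000 0.0000 0.0000 0.0000 0.6300 61.7500 1.6200] k=[0 0 0 0 0 0 1 64 0]
t=4: x=[0.0000 0.0000 0.0000 0.0000 0.0000 0.0100 1.6200 62.7300 0.6400] k=[0 0 0 0 0 0 2 59 2]
t=5: x=[0.0000 0.0000 0.0000 0.0000 0.0000 0.0200 2.5500 57.8600 2.5700] k=[0 0 0 0 0 0 7 57 6]
t=6: x=[0.0000 0.0000 0.0000 0.0000 0.0000 0.0700 7.4300 55.9900 6.5100] k=[0 0 0 0 0 4 9 60 10]
t=7: x=[0.0000 0.0000 0.0000 0.0000 0.0400 4.0100 9.4600 58.9900 10.5000] k=[0 0 0 0 2 0 7 56 11]
t=8: x=[0.0000 0.0000 0.0000 0.0200 1.9600 0.0900 7.4200 55.0600 11.4500] k=[0 0 0 0 0 3 3 59 15]
t=9: x=[0.0000 0.0000 0.0000 0.0000 0.0300 2.9700 3.5600 58.0000 15.4400] k=[0 0 0 0 4 0 8 55 17]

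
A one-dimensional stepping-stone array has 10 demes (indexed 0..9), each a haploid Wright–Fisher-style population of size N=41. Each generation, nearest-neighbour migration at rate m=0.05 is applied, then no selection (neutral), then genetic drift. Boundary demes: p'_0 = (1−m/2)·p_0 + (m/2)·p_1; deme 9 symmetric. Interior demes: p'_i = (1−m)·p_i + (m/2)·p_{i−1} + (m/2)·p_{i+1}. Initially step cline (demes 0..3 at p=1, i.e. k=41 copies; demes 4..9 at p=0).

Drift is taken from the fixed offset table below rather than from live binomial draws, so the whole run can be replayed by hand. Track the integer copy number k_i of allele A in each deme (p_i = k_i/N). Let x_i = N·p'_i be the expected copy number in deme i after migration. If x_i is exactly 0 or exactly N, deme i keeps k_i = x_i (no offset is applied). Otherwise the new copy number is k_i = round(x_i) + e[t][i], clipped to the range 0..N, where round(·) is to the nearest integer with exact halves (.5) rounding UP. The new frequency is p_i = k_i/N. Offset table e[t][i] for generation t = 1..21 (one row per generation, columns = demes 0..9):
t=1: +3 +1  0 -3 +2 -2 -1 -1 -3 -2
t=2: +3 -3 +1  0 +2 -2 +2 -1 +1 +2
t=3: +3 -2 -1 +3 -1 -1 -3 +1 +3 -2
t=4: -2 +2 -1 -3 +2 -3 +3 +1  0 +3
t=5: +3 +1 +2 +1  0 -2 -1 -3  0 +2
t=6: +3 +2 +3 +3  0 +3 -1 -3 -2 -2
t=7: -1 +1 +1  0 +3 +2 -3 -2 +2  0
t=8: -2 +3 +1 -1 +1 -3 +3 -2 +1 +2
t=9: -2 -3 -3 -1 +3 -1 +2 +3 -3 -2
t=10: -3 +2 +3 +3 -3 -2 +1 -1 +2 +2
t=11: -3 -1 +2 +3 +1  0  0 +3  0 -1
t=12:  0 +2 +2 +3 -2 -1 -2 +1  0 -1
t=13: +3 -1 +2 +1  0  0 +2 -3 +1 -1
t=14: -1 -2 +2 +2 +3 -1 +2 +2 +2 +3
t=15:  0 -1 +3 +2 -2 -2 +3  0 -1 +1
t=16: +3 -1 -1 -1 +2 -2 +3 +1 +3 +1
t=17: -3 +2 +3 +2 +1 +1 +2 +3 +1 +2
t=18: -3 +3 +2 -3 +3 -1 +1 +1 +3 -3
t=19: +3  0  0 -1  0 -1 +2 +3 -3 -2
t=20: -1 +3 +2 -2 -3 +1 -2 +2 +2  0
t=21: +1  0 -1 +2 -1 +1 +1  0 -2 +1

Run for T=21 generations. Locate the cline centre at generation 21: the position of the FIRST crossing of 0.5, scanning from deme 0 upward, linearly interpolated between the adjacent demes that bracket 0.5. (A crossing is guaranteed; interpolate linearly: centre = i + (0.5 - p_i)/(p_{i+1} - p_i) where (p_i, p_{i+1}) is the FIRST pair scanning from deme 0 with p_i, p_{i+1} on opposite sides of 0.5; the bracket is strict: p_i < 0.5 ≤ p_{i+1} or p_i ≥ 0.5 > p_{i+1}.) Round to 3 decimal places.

3.763

t=0: k=[41 41 41 41 0 0 0 0 0 0]
t=1: x=[41.0000 41.0000 41.0000 39.9750 1.0250 0.0000 0.0000 0.0000 0.0000 0.0000] k=[41 41 41 37 3 0 0 0 0 0]
t=2: x=[41.0000 41.0000 40.9000 36.2500 3.7750 0.0750 0.0000 0.0000 0.0000 0.0000] k=[41 41 41 36 6 0 0 0 0 0]
t=3: x=[41.0000 41.0000 40.8750 35.3750 6.6000 0.1500 0.0000 0.0000 0.0000 0.0000] k=[41 41 40 38 6 0 0 0 0 0]
t=4: x=[41.0000 40.9750 39.9750 37.2500 6.6500 0.1500 0.0000 0.0000 0.0000 0.0000] k=[41 41 39 34 9 0 0 0 0 0]
t=5: x=[41.0000 40.9500 38.9250 33.5000 9.4000 0.2250 0.0000 0.0000 0.0000 0.0000] k=[41 41 41 35 9 0 0 0 0 0]
t=6: x=[41.0000 41.0000 40.8500 34.5000 9.4250 0.2250 0.0000 0.0000 0.0000 0.0000] k=[41 41 41 38 9 3 0 0 0 0]
t=7: x=[41.0000 41.0000 40.9250 37.3500 9.5750 3.0750 0.0750 0.0000 0.0000 0.0000] k=[41 41 41 37 13 5 0 0 0 0]
t=8: x=[41.0000 41.0000 40.9000 36.5000 13.4000 5.0750 0.1250 0.0000 0.0000 0.0000] k=[41 41 41 36 14 2 3 0 0 0]
t=9: x=[41.0000 41.0000 40.8750 35.5750 14.2500 2.3250 2.9000 0.0750 0.0000 0.0000] k=[41 41 38 35 17 1 5 3 0 0]
t=10: x=[41.0000 40.9250 38.0000 34.6250 17.0500 1.5000 4.8500 2.9750 0.0750 0.0000] k=[41 41 41 38 14 0 6 2 2 0]
t=11: x=[41.0000 41.0000 40.9250 37.4750 14.2500 0.5000 5.7500 2.1000 1.9500 0.0500] k=[41 41 41 40 15 1 6 5 2 0]
t=12: x=[41.0000 41.0000 40.9750 39.4000 15.2750 1.4750 5.8500 4.9500 2.0250 0.0500] k=[41 41 41 41 13 0 4 6 2 0]
t=13: x=[41.0000 41.0000 41.0000 40.3000 13.3750 0.4250 3.9500 5.8500 2.0500 0.0500] k=[41 41 41 41 13 0 6 3 3 0]
t=14: x=[41.0000 41.0000 41.0000 40.3000 13.3750 0.4750 5.7750 3.0750 2.9250 0.0750] k=[41 41 41 41 16 0 8 5 5 3]
t=15: x=[41.0000 41.0000 41.0000 40.3750 16.2250 0.6000 7.7250 5.0750 4.9500 3.0500] k=[41 41 41 41 14 0 11 5 4 4]
t=16: x=[41.0000 41.0000 41.0000 40.3250 14.3250 0.6250 10.5750 5.1250 4.0250 4.0000] k=[41 41 41 39 16 0 14 6 7 5]
t=17: x=[41.0000 41.0000 40.9500 38.4750 16.1750 0.7500 13.4500 6.2250 6.9250 5.0500] k=[41 41 41 40 17 2 15 9 8 7]
t=18: x=[41.0000 41.0000 40.9750 39.4500 17.2000 2.7000 14.5250 9.1250 8.0000 7.0250] k=[41 41 41 36 20 2 16 10 11 4]
t=19: x=[41.0000 41.0000 40.8750 35.7250 19.9500 2.8000 15.5000 10.1750 10.8000 4.1750] k=[41 41 41 35 20 2 18 13 8 2]
t=20: x=[41.0000 41.0000 40.8500 34.7750 19.9250 2.8500 17.4750 13.0000 7.9750 2.1500] k=[41 41 41 33 17 4 15 15 10 2]
t=21: x=[41.0000 41.0000 40.8000 32.8000 17.0750 4.6000 14.7250 14.8750 9.9250 2.2000] k=[41 41 40 35 16 6 16 15 8 3]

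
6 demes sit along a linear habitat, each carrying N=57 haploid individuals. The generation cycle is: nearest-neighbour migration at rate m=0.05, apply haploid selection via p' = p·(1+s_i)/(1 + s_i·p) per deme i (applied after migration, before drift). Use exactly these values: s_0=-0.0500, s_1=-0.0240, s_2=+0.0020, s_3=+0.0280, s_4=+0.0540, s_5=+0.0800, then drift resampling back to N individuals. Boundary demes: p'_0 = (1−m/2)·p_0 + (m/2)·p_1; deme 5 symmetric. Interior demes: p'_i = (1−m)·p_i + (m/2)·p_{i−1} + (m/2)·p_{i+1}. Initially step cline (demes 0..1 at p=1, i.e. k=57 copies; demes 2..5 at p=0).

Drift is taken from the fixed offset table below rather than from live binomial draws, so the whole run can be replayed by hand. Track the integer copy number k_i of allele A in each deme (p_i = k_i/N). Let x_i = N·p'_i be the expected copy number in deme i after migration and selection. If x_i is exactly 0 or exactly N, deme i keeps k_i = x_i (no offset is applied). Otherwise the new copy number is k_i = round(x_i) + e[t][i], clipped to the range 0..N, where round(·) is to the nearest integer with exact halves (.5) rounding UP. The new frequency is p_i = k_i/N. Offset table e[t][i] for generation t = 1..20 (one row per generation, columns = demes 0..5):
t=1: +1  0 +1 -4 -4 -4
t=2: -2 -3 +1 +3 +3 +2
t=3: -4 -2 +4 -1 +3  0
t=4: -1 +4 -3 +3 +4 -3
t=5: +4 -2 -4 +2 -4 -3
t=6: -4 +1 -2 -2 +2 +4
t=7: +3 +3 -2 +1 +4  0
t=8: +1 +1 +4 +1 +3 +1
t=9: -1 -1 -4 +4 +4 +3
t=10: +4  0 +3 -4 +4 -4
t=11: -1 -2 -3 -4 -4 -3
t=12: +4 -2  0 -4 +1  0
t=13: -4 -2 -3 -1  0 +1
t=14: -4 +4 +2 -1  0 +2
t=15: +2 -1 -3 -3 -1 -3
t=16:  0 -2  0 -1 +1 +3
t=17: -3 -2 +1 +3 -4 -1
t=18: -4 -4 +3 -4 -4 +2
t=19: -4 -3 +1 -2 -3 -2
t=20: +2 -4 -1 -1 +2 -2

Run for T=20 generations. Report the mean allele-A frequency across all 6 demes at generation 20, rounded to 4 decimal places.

t=0: k=[57 57 0 0 0 0]
t=1: x=[57.0000 55.5409 1.4278 0.0000 0.0000 0.0000] k=[57 56 2 0 0 0]
t=2: x=[56.9737 54.6202 3.3062 0.0514 0.0000 0.0000] k=[55 52 4 3 0 0]
t=3: x=[54.8200 50.7409 5.1844 3.0282 0.0790 0.0000] k=[51 49 9 2 3 0]
t=4: x=[50.6670 47.8652 9.8413 2.2592 3.0482 0.0810] k=[50 52 7 5 7 0]
t=5: x=[49.7309 50.6900 8.0889 5.2297 7.0953 0.1890] k=[54 49 4 7 3 0]
t=6: x=[53.7200 47.8144 5.2094 6.9927 3.1792 0.0810] k=[50 49 3 5 5 4]
t=7: x=[49.6529 47.6873 4.2078 5.0763 5.2191 4.3226] k=[53 51 2 6 9 4]
t=8: x=[52.7527 49.6713 3.3313 6.1243 9.1985 4.4294] k=[54 51 7 7 12 5]
t=9: x=[53.7723 49.8240 8.1139 7.2990 12.1966 5.5487] k=[53 49 4 11 16 9]
t=10: x=[52.7005 47.7889 5.3096 11.1964 16.3053 9.7830] k=[57 48 8 7 20 6]
t=11: x=[56.7632 47.0267 8.9901 7.5286 20.0023 6.7974] k=[56 45 6 4 16 4]
t=12: x=[55.6595 44.0586 6.9372 4.4623 15.9982 4.6161] k=[57 42 7 0 17 5]
t=13: x=[56.6054 41.2243 7.7133 0.6166 16.8934 5.6817] k=[53 39 5 0 17 7]
t=14: x=[52.4394 38.1952 5.7353 0.5652 16.9445 7.7511] k=[48 42 8 0 17 10]
t=15: x=[47.4491 41.0222 8.6647 0.6423 17.0211 10.8343] k=[49 40 6 0 16 8]
t=16: x=[48.4074 39.0779 6.7118 0.5652 15.9982 8.7552] k=[48 37 7 0 17 12]
t=17: x=[47.3197 36.2052 7.5881 0.6166 17.0722 12.8759] k=[44 34 9 4 13 12]
t=18: x=[43.2212 33.2893 9.5158 4.4623 13.2781 12.7715] k=[39 29 13 0 9 15]
t=19: x=[38.1078 28.5038 13.0951 0.5652 9.3281 15.7106] k=[34 26 14 0 6 14]
t=20: x=[33.0911 25.5571 13.9711 0.5139 6.3404 14.6208] k=[35 22 13 0 8 13]

0.2661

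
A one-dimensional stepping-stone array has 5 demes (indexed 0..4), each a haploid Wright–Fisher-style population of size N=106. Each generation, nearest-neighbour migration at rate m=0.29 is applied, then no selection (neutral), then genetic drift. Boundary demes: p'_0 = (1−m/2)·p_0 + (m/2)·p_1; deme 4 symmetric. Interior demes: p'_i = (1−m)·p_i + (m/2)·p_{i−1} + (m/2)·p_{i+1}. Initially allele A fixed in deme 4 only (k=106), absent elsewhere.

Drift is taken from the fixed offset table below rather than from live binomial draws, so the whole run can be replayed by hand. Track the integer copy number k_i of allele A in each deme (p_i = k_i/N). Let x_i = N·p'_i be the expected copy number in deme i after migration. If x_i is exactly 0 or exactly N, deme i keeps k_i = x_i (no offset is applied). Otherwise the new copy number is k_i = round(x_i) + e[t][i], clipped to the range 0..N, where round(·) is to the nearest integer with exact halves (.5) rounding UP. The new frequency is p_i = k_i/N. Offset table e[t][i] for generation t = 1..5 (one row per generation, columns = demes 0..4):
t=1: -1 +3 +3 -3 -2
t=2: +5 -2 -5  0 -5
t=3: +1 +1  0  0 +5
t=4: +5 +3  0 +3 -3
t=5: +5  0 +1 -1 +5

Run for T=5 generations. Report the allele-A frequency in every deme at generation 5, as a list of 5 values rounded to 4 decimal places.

t=0: k=[0 0 0 0 106]
t=1: x=[0.0000 0.0000 0.0000 15.3700 90.6300] k=[0 0 0 12 89]
t=2: x=[0.0000 0.0000 1.7400 21.4250 77.8350] k=[0 0 0 21 73]
t=3: x=[0.0000 0.0000 3.0450 25.4950 65.4600] k=[0 0 3 25 70]
t=4: x=[0.0000 0.4350 5.7550 28.3350 63.4750] k=[0 3 6 31 60]
t=5: x=[0.4350 3.0000 9.1900 31.5800 55.7950] k=[5 3 10 31 61]

[0.0472, 0.0283, 0.0943, 0.2925, 0.5755]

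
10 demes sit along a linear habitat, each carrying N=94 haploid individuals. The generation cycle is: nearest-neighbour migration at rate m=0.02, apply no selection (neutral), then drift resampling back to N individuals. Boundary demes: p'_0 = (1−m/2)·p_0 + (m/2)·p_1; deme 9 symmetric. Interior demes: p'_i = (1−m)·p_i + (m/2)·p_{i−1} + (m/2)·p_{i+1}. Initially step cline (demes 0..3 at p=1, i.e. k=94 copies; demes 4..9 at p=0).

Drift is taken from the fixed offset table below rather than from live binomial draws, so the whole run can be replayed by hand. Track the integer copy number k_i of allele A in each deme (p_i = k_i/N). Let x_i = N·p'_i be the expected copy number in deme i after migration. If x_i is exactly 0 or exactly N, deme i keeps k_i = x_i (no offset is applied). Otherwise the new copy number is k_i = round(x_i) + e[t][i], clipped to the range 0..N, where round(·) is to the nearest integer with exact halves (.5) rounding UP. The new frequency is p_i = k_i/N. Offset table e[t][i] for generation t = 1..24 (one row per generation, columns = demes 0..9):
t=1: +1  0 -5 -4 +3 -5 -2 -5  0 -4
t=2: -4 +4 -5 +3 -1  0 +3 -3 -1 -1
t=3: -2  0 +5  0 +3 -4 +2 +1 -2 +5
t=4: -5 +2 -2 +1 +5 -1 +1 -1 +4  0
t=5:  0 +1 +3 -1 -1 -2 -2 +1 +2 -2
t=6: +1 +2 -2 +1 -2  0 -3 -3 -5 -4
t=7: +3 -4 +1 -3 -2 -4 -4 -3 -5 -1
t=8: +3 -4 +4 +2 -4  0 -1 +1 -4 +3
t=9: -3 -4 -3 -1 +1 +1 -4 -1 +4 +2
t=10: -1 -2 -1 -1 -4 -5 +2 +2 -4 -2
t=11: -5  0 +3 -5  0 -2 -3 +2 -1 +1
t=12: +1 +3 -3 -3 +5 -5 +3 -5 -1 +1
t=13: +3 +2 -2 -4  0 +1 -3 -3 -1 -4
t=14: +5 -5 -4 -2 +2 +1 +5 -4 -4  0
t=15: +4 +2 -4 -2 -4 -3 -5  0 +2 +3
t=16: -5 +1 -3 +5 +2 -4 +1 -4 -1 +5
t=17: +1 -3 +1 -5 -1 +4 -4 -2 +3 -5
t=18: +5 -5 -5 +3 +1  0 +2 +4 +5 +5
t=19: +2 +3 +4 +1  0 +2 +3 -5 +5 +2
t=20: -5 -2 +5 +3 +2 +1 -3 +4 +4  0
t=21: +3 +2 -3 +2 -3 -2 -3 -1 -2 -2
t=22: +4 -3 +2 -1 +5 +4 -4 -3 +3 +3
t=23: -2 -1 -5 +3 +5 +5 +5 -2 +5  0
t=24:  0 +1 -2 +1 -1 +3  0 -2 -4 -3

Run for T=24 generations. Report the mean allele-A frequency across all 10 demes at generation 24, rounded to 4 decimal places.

0.3894

t=0: k=[94 94 94 94 0 0 0 0 0 0]
t=1: x=[94.0000 94.0000 94.0000 93.0600 0.9400 0.0000 0.0000 0.0000 0.0000 0.0000] k=[94 94 94 89 4 0 0 0 0 0]
t=2: x=[94.0000 94.0000 93.9500 88.2000 4.8100 0.0400 0.0000 0.0000 0.0000 0.0000] k=[94 94 89 91 4 0 0 0 0 0]
t=3: x=[94.0000 93.9500 89.0700 90.1100 4.8300 0.0400 0.0000 0.0000 0.0000 0.0000] k=[94 94 94 90 8 0 0 0 0 0]
t=4: x=[94.0000 94.0000 93.9600 89.2200 8.7400 0.0800 0.0000 0.0000 0.0000 0.0000] k=[94 94 92 90 14 0 0 0 0 0]
t=5: x=[94.0000 93.9800 92.0000 89.2600 14.6200 0.1400 0.0000 0.0000 0.0000 0.0000] k=[94 94 94 88 14 0 0 0 0 0]
t=6: x=[94.0000 94.0000 93.9400 87.3200 14.6000 0.1400 0.0000 0.0000 0.0000 0.0000] k=[94 94 92 88 13 0 0 0 0 0]
t=7: x=[94.0000 93.9800 91.9800 87.2900 13.6200 0.1300 0.0000 0.0000 0.0000 0.0000] k=[94 90 93 84 12 0 0 0 0 0]
t=8: x=[93.9600 90.0700 92.8800 83.3700 12.6000 0.1200 0.0000 0.0000 0.0000 0.0000] k=[94 86 94 85 9 0 0 0 0 0]
t=9: x=[93.9200 86.1600 93.8300 84.3300 9.6700 0.0900 0.0000 0.0000 0.0000 0.0000] k=[91 82 91 83 11 1 0 0 0 0]
t=10: x=[90.9100 82.1800 90.8300 82.3600 11.6200 1.0900 0.0100 0.0000 0.0000 0.0000] k=[90 80 90 81 8 0 2 0 0 0]
t=11: x=[89.9000 80.2000 89.8100 80.3600 8.6500 0.1000 1.9600 0.0200 0.0000 0.0000] k=[85 80 93 75 9 0 0 2 0 0]
t=12: x=[84.9500 80.1800 92.6900 74.5200 9.5700 0.0900 0.0200 1.9600 0.0200 0.0000] k=[86 83 90 72 15 0 3 0 0 0]
t=13: x=[85.9700 83.1000 89.7500 71.6100 15.4200 0.1800 2.9400 0.0300 0.0000 0.0000] k=[89 85 88 68 15 1 0 0 0 0]
t=14: x=[88.9600 85.0700 87.7700 67.6700 15.3900 1.1300 0.0100 0.0000 0.0000 0.0000] k=[94 80 84 66 17 2 5 0 0 0]
t=15: x=[93.8600 80.1800 83.7800 65.6900 17.3400 2.1800 4.9200 0.0500 0.0000 0.0000] k=[94 82 80 64 13 0 0 0 0 0]
t=16: x=[93.8800 82.1000 79.8600 63.6500 13.3800 0.1300 0.0000 0.0000 0.0000 0.0000] k=[89 83 77 69 15 0 0 0 0 0]
t=17: x=[88.9400 83.0000 76.9800 68.5400 15.3900 0.1500 0.0000 0.0000 0.0000 0.0000] k=[90 80 78 64 14 4 0 0 0 0]
t=18: x=[89.9000 80.0800 77.8800 63.6400 14.4000 4.0600 0.0400 0.0000 0.0000 0.0000] k=[94 75 73 67 15 4 2 0 0 0]
t=19: x=[93.8100 75.1700 72.9600 66.5400 15.4100 4.0900 2.0000 0.0200 0.0000 0.0000] k=[94 78 77 68 15 6 5 0 0 0]
t=20: x=[93.8400 78.1500 76.9200 67.5600 15.4400 6.0800 4.9600 0.0500 0.0000 0.0000] k=[89 76 82 71 17 7 2 4 0 0]
t=21: x=[88.8700 76.1900 81.8300 70.5700 17.4400 7.0500 2.0700 3.9400 0.0400 0.0000] k=[92 78 79 73 14 5 0 3 0 0]
t=22: x=[91.8600 78.1500 78.9300 72.4700 14.5000 5.0400 0.0800 2.9400 0.0300 0.0000] k=[94 75 81 71 20 9 0 0 3 0]
t=23: x=[93.8100 75.2500 80.8400 70.5900 20.4000 9.0200 0.0900 0.0300 2.9400 0.0300] k=[92 74 76 74 25 14 5 0 8 0]
t=24: x=[91.8200 74.2000 75.9600 73.5300 25.3800 14.0200 5.0400 0.1300 7.8400 0.0800] k=[92 75 74 75 24 17 5 0 4 0]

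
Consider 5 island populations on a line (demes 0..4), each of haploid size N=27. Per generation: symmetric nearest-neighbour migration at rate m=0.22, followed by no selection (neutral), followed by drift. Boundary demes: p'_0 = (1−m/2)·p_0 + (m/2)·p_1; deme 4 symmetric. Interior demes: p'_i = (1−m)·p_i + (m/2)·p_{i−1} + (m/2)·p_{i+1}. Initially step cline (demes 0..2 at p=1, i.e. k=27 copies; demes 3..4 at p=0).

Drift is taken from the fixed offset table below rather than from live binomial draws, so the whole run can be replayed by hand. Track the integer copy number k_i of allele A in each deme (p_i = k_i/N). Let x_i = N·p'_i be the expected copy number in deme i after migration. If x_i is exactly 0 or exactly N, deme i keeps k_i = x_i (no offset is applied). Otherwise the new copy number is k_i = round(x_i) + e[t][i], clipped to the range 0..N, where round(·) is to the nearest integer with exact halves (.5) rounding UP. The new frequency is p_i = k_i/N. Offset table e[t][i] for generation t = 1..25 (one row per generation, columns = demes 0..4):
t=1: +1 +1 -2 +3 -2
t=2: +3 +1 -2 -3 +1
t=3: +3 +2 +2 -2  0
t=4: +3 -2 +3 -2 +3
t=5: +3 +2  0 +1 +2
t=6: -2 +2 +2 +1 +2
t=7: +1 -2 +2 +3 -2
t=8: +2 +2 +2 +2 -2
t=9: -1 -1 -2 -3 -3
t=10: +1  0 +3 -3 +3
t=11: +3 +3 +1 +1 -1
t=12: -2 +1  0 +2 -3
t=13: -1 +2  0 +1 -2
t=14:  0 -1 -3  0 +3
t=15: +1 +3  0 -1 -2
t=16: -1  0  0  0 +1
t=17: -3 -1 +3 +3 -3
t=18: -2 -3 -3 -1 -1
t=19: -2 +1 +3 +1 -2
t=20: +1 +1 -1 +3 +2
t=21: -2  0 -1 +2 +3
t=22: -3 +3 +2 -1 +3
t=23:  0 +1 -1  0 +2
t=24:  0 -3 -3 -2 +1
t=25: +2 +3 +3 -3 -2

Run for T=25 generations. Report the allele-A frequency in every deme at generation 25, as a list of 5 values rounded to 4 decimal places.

t=0: k=[27 27 27 0 0]
t=1: x=[27.0000 27.0000 24.0300 2.9700 0.0000] k=[27 27 22 6 0]
t=2: x=[27.0000 26.4500 20.7900 7.1000 0.6600] k=[27 27 19 4 2]
t=3: x=[27.0000 26.1200 18.2300 5.4300 2.2200] k=[27 27 20 3 2]
t=4: x=[27.0000 26.2300 18.9000 4.7600 2.1100] k=[27 24 22 3 5]
t=5: x=[26.6700 24.1100 20.1300 5.3100 4.7800] k=[27 26 20 6 7]
t=6: x=[26.8900 25.4500 19.1200 7.6500 6.8900] k=[25 27 21 9 9]
t=7: x=[25.2200 26.1200 20.3400 10.3200 9.0000] k=[26 24 22 13 7]
t=8: x=[25.7800 24.0000 21.2300 13.3300 7.6600] k=[27 26 23 15 6]
t=9: x=[26.8900 25.7800 22.4500 14.8900 6.9900] k=[26 25 20 12 4]
t=10: x=[25.8900 24.5600 19.6700 12.0000 4.8800] k=[27 25 23 9 8]
t=11: x=[26.7800 25.0000 21.6800 10.4300 8.1100] k=[27 27 23 11 7]
t=12: x=[27.0000 26.5600 22.1200 11.8800 7.4400] k=[27 27 22 14 4]
t=13: x=[27.0000 26.4500 21.6700 13.7800 5.1000] k=[27 27 22 15 3]
t=14: x=[27.0000 26.4500 21.7800 14.4500 4.3200] k=[27 25 19 14 7]
t=15: x=[26.7800 24.5600 19.1100 13.7800 7.7700] k=[27 27 19 13 6]
t=16: x=[27.0000 26.1200 19.2200 12.8900 6.7700] k=[27 26 19 13 8]
t=17: x=[26.8900 25.3400 19.1100 13.1100 8.5500] k=[24 24 22 16 6]
t=18: x=[24.0000 23.7800 21.5600 15.5600 7.1000] k=[22 21 19 15 6]
t=19: x=[21.8900 20.8900 18.7800 14.4500 6.9900] k=[20 22 22 15 5]
t=20: x=[20.2200 21.7800 21.2300 14.6700 6.1000] k=[21 23 20 18 8]
t=21: x=[21.2200 22.4500 20.1100 17.1200 9.1000] k=[19 22 19 19 12]
t=22: x=[19.3300 21.3400 19.3300 18.2300 12.7700] k=[16 24 21 17 16]
t=23: x=[16.8800 22.7900 20.8900 17.3300 16.1100] k=[17 24 20 17 18]
t=24: x=[17.7700 22.7900 20.1100 17.4400 17.8900] k=[18 20 17 15 19]
t=25: x=[18.2200 19.4500 17.1100 15.6600 18.5600] k=[20 22 20 13 17]

[0.7407, 0.8148, 0.7407, 0.4815, 0.6296]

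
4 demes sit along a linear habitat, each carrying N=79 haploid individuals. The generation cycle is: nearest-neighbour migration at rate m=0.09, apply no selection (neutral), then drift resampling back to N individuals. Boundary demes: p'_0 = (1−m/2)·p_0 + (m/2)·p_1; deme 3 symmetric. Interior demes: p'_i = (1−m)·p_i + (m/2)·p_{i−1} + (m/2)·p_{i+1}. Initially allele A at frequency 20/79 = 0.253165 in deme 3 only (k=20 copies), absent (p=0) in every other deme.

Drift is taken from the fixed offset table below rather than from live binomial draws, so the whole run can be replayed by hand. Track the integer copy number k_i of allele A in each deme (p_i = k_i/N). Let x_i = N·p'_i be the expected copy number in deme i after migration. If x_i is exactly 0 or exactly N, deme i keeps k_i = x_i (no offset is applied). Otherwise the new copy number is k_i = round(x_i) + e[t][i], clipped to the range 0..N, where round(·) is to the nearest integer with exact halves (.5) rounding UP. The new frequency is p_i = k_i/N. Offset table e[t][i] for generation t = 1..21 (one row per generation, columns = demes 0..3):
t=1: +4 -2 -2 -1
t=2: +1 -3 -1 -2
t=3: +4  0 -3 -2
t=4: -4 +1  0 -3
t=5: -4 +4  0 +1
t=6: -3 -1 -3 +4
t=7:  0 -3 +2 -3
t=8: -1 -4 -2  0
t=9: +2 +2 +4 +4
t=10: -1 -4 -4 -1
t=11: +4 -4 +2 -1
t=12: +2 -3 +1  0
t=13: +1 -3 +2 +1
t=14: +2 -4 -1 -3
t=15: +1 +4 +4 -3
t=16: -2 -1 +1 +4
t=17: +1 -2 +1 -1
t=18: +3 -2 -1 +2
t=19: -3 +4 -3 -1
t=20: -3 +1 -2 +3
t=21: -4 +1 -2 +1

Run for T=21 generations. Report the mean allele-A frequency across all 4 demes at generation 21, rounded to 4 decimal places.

t=0: k=[0 0 0 20]
t=1: x=[0.0000 0.0000 0.9000 19.1000] k=[0 0 0 18]
t=2: x=[0.0000 0.0000 0.8100 17.1900] k=[0 0 0 15]
t=3: x=[0.0000 0.0000 0.6750 14.3250] k=[0 0 0 12]
t=4: x=[0.0000 0.0000 0.5400 11.4600] k=[0 0 1 8]
t=5: x=[0.0000 0.0450 1.2700 7.6850] k=[0 4 1 9]
t=6: x=[0.1800 3.6850 1.4950 8.6400] k=[0 3 0 13]
t=7: x=[0.1350 2.7300 0.7200 12.4150] k=[0 0 3 9]
t=8: x=[0.0000 0.1350 3.1350 8.7300] k=[0 0 1 9]
t=9: x=[0.0000 0.0450 1.3150 8.6400] k=[0 2 5 13]
t=10: x=[0.0900 2.0450 5.2250 12.6400] k=[0 0 1 12]
t=11: x=[0.0000 0.0450 1.4500 11.5050] k=[0 0 3 11]
t=12: x=[0.0000 0.1350 3.2250 10.6400] k=[0 0 4 11]
t=13: x=[0.0000 0.1800 4.1350 10.6850] k=[0 0 6 12]
t=14: x=[0.0000 0.2700 6.0000 11.7300] k=[0 0 5 9]
t=15: x=[0.0000 0.2250 4.9550 8.8200] k=[0 4 9 6]
t=16: x=[0.1800 4.0450 8.6400 6.1350] k=[0 3 10 10]
t=17: x=[0.1350 3.1800 9.6850 10.0000] k=[1 1 11 9]
t=18: x=[1.0000 1.4500 10.4600 9.0900] k=[4 0 9 11]
t=19: x=[3.8200 0.5850 8.6850 10.9100] k=[1 5 6 10]
t=20: x=[1.1800 4.8650 6.1350 9.8200] k=[0 6 4 13]
t=21: x=[0.2700 5.6400 4.4950 12.5950] k=[0 7 2 14]

0.0728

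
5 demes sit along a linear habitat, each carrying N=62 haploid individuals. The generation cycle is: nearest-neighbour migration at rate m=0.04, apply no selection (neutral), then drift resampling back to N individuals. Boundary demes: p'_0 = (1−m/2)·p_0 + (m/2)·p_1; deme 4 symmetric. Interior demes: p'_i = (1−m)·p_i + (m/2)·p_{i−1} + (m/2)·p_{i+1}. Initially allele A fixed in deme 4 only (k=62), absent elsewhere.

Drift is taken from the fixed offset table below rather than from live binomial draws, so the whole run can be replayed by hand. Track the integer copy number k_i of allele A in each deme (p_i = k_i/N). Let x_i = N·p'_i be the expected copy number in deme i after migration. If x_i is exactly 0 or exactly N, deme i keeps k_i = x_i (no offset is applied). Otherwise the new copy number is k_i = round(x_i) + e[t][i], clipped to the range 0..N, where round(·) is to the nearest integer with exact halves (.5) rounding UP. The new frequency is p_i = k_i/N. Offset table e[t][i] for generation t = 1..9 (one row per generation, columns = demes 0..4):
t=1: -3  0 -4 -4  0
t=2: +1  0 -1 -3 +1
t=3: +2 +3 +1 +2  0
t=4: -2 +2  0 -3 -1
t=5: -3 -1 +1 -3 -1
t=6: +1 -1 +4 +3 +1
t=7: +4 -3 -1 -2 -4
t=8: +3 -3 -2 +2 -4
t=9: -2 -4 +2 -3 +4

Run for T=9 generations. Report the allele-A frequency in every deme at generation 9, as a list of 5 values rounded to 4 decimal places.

t=0: k=[0 0 0 0 62]
t=1: x=[0.0000 0.0000 0.0000 1.2400 60.7600] k=[0 0 0 0 61]
t=2: x=[0.0000 0.0000 0.0000 1.2200 59.7800] k=[0 0 0 0 61]
t=3: x=[0.0000 0.0000 0.0000 1.2200 59.7800] k=[0 0 0 3 60]
t=4: x=[0.0000 0.0000 0.0600 4.0800 58.8600] k=[0 0 0 1 58]
t=5: x=[0.0000 0.0000 0.0200 2.1200 56.8600] k=[0 0 1 0 56]
t=6: x=[0.0000 0.0200 0.9600 1.1400 54.8800] k=[0 0 5 4 56]
t=7: x=[0.0000 0.1000 4.8800 5.0600 54.9600] k=[0 0 4 3 51]
t=8: x=[0.0000 0.0800 3.9000 3.9800 50.0400] k=[0 0 2 6 46]
t=9: x=[0.0000 0.0400 2.0400 6.7200 45.2000] k=[0 0 4 4 49]

[0.0000, 0.0000, 0.0645, 0.0645, 0.7903]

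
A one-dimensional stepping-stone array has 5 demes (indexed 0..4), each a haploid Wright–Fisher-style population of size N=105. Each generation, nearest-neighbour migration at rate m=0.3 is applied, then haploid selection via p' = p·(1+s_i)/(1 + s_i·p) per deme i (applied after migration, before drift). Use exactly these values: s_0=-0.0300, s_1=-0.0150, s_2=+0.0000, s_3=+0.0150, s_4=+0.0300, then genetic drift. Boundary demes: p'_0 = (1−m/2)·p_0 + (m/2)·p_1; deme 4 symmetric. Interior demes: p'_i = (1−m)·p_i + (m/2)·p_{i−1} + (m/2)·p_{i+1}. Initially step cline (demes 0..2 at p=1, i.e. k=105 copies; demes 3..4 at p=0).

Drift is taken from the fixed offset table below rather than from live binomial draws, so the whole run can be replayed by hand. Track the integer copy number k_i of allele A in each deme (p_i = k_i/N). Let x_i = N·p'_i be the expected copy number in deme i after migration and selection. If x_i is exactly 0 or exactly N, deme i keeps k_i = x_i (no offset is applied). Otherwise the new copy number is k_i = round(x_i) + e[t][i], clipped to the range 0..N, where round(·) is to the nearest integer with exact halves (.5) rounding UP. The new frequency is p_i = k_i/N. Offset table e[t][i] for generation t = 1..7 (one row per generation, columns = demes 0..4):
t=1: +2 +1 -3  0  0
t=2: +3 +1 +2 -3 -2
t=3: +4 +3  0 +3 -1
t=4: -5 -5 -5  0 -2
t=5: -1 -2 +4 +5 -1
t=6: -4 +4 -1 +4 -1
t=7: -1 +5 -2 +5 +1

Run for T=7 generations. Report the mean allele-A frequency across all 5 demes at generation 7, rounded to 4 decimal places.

0.5943

t=0: k=[105 105 105 0 0]
t=1: x=[105.0000 105.0000 89.2500 15.9504 0.0000] k=[105 105 86 16 0]
t=2: x=[105.0000 102.1078 78.3500 24.3776 2.4703] k=[105 103 80 21 0]
t=3: x=[104.6907 99.7755 74.6000 26.9975 3.2416] k=[105 103 75 30 2]
t=4: x=[104.6907 99.0153 72.4500 32.8853 6.3747] k=[100 94 67 33 4]
t=5: x=[98.9281 90.6639 65.9500 34.0919 8.5800] k=[98 89 70 39 8]
t=6: x=[96.4129 87.2785 68.2000 39.3657 12.9826] k=[92 91 67 43 12]
t=7: x=[91.4956 87.3290 67.0000 42.3256 17.0683] k=[90 92 65 47 18]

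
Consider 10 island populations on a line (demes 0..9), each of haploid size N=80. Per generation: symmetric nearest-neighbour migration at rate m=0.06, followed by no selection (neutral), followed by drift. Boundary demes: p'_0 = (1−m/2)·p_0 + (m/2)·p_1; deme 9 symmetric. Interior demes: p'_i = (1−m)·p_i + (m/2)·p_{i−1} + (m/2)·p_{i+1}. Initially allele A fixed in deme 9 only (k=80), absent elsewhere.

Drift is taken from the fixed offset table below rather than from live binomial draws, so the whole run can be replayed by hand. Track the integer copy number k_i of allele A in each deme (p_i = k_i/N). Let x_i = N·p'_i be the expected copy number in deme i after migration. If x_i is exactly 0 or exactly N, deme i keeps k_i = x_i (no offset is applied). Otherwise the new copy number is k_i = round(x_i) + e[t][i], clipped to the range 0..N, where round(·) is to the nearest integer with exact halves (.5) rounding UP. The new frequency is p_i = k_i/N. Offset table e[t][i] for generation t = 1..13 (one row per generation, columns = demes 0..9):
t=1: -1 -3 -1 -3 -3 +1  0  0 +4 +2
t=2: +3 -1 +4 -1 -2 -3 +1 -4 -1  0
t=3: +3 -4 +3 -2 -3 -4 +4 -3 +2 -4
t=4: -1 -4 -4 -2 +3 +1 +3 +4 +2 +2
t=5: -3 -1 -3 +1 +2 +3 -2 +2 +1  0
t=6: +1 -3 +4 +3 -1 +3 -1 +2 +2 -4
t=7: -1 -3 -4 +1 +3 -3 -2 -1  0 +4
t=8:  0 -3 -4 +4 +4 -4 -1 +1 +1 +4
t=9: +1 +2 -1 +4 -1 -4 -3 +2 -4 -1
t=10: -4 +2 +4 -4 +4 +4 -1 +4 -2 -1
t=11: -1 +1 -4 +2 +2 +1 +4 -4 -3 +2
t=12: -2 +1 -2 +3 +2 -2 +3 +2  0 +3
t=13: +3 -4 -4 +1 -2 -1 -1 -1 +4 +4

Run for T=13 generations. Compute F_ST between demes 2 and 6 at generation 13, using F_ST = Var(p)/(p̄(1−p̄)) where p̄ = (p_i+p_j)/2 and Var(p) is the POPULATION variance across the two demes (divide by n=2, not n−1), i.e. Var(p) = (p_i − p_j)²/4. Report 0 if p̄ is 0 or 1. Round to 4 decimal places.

t=0: k=[0 0 0 0 0 0 0 0 0 80]
t=1: x=[0.0000 0.0000 0.0000 0.0000 0.0000 0.0000 0.0000 0.0000 2.4000 77.6000] k=[0 0 0 0 0 0 0 0 6 80]
t=2: x=[0.0000 0.0000 0.0000 0.0000 0.0000 0.0000 0.0000 0.1800 8.0400 77.7800] k=[0 0 0 0 0 0 0 0 7 78]
t=3: x=[0.0000 0.0000 0.0000 0.0000 0.0000 0.0000 0.0000 0.2100 8.9200 75.8700] k=[0 0 0 0 0 0 0 0 11 72]
t=4: x=[0.0000 0.0000 0.0000 0.0000 0.0000 0.0000 0.0000 0.3300 12.5000 70.1700] k=[0 0 0 0 0 0 0 4 15 72]
t=5: x=[0.0000 0.0000 0.0000 0.0000 0.0000 0.0000 0.1200 4.2100 16.3800 70.2900] k=[0 0 0 0 0 0 0 6 17 70]
t=6: x=[0.0000 0.0000 0.0000 0.0000 0.0000 0.0000 0.1800 6.1500 18.2600 68.4100] k=[0 0 0 0 0 0 0 8 20 64]
t=7: x=[0.0000 0.0000 0.0000 0.0000 0.0000 0.0000 0.2400 8.1200 20.9600 62.6800] k=[0 0 0 0 0 0 0 7 21 67]
t=8: x=[0.0000 0.0000 0.0000 0.0000 0.0000 0.0000 0.2100 7.2100 21.9600 65.6200] k=[0 0 0 0 0 0 0 8 23 70]
t=9: x=[0.0000 0.0000 0.0000 0.0000 0.0000 0.0000 0.2400 8.2100 23.9600 68.5900] k=[0 0 0 0 0 0 0 10 20 68]
t=10: x=[0.0000 0.0000 0.0000 0.0000 0.0000 0.0000 0.3000 10.0000 21.1400 66.5600] k=[0 0 0 0 0 0 0 14 19 66]
t=11: x=[0.0000 0.0000 0.0000 0.0000 0.0000 0.0000 0.4200 13.7300 20.2600 64.5900] k=[0 0 0 0 0 0 4 10 17 67]
t=12: x=[0.0000 0.0000 0.0000 0.0000 0.0000 0.1200 4.0600 10.0300 18.2900 65.5000] k=[0 0 0 0 0 0 7 12 18 69]
t=13: x=[0.0000 0.0000 0.0000 0.0000 0.0000 0.2100 6.9400 12.0300 19.3500 67.4700] k=[0 0 0 0 0 0 6 11 23 71]

0.0390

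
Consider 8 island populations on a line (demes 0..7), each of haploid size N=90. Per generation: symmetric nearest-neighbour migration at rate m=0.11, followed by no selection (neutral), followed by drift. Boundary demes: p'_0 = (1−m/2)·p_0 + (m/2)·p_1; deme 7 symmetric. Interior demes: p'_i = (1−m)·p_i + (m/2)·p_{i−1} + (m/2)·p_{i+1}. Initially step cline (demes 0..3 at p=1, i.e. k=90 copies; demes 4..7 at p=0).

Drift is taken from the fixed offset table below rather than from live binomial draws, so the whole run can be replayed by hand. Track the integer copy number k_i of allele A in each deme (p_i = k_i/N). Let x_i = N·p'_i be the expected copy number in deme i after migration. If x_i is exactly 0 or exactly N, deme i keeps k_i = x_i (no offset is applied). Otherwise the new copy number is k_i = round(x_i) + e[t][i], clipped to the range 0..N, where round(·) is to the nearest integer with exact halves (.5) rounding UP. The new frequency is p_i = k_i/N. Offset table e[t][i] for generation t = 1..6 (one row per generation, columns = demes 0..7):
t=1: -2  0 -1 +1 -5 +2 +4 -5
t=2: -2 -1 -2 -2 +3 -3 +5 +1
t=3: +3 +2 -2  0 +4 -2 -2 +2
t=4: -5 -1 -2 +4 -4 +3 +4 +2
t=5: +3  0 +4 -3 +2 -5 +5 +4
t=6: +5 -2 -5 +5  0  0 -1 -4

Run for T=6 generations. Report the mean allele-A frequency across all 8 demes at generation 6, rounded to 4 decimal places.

0.4972

t=0: k=[90 90 90 90 0 0 0 0]
t=1: x=[90.0000 90.0000 90.0000 85.0500 4.9500 0.0000 0.0000 0.0000] k=[90 90 90 86 0 0 0 0]
t=2: x=[90.0000 90.0000 89.7800 81.4900 4.7300 0.0000 0.0000 0.0000] k=[90 90 88 79 8 0 0 0]
t=3: x=[90.0000 89.8900 87.6150 75.5900 11.4650 0.4400 0.0000 0.0000] k=[90 90 86 76 15 0 0 0]
t=4: x=[90.0000 89.7800 85.6700 73.1950 17.5300 0.8250 0.0000 0.0000] k=[90 89 84 77 14 4 0 0]
t=5: x=[89.9450 88.7800 83.8900 73.9200 16.9150 4.3300 0.2200 0.0000] k=[90 89 88 71 19 0 5 0]
t=6: x=[89.9450 89.0000 87.1200 69.0750 20.8150 1.3200 4.4500 0.2750] k=[90 87 82 74 21 1 3 0]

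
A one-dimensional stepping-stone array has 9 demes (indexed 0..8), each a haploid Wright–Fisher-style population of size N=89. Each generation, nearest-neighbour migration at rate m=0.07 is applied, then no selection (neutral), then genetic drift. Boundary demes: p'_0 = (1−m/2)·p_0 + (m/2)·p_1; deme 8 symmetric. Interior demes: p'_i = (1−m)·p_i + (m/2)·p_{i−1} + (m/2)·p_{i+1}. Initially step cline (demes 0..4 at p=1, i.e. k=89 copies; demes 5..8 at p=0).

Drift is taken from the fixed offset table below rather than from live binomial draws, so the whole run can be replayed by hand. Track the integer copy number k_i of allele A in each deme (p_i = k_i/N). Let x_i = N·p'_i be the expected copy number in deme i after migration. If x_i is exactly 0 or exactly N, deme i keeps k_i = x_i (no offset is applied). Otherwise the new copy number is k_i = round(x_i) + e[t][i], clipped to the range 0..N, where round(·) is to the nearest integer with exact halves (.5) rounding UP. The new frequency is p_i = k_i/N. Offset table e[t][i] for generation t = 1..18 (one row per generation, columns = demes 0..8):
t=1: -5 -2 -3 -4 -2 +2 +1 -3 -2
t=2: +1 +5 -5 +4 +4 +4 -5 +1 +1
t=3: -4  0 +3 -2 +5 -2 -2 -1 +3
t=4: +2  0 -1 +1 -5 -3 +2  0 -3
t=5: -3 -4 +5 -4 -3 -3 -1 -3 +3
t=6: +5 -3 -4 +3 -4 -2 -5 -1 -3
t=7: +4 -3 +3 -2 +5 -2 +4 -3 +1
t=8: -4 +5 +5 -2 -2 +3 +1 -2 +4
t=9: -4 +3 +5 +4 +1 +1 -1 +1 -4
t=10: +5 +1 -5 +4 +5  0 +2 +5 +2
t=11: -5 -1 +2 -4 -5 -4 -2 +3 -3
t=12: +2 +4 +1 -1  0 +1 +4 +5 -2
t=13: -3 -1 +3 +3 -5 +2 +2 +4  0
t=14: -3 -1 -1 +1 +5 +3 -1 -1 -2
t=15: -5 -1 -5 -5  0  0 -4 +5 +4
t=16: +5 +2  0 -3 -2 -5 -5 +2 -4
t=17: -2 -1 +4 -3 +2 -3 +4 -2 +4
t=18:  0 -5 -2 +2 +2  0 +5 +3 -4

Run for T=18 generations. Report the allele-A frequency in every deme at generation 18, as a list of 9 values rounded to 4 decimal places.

t=0: k=[89 89 89 89 89 0 0 0 0]
t=1: x=[89.0000 89.0000 89.0000 89.0000 85.8850 3.1150 0.0000 0.0000 0.0000] k=[89 89 89 89 84 5 0 0 0]
t=2: x=[89.0000 89.0000 89.0000 88.8250 81.4100 7.5900 0.1750 0.0000 0.0000] k=[89 89 89 89 85 12 0 0 0]
t=3: x=[89.0000 89.0000 89.0000 88.8600 82.5850 14.1350 0.4200 0.0000 0.0000] k=[89 89 89 87 88 12 0 0 0]
t=4: x=[89.0000 89.0000 88.9300 87.1050 85.3050 14.2400 0.4200 0.0000 0.0000] k=[89 89 88 88 80 11 2 0 0]
t=5: x=[89.0000 88.9650 88.0350 87.7200 77.8650 13.1000 2.2450 0.0700 0.0000] k=[89 85 89 84 75 10 1 0 0]
t=6: x=[88.8600 85.2800 88.6850 83.8600 73.0400 11.9600 1.2800 0.0350 0.0000] k=[89 82 85 87 69 10 0 0 0]
t=7: x=[88.7550 82.3500 84.9650 86.3000 67.5650 11.7150 0.3500 0.0000 0.0000] k=[89 79 88 84 73 10 4 0 0]
t=8: x=[88.6500 79.6650 87.5450 83.7550 71.1800 11.9950 4.0700 0.1400 0.0000] k=[85 85 89 82 69 15 5 0 0]
t=9: x=[85.0000 85.1400 88.6150 81.7900 67.5650 16.5400 5.1750 0.1750 0.0000] k=[81 88 89 86 69 18 4 1 0]
t=10: x=[81.2450 87.7900 88.8600 85.5100 67.8100 19.2950 4.3850 1.0700 0.0350] k=[86 89 84 89 73 19 6 6 2]
t=11: x=[86.1050 88.7200 84.3500 88.2650 71.6700 20.4350 6.4550 5.8600 2.1400] k=[81 88 86 84 67 16 4 9 0]
t=12: x=[81.2450 87.6850 86.0000 83.4750 65.8100 17.3650 4.5950 8.5100 0.3150] k=[83 89 87 82 66 18 9 14 0]
t=13: x=[83.2100 88.7200 86.8950 81.6150 64.8800 19.3650 9.4900 13.3350 0.4900] k=[80 88 89 85 60 21 11 17 0]
t=14: x=[80.2800 87.7550 88.8250 84.2650 59.5100 22.0150 11.5600 16.1950 0.5950] k=[77 87 88 85 65 25 11 15 0]
t=15: x=[77.3500 86.6850 87.8600 84.4050 64.3000 25.9100 11.6300 14.3350 0.5250] k=[72 86 83 79 64 26 8 19 5]
t=16: x=[72.4900 85.4050 82.9650 78.6150 63.1950 26.7000 9.0150 18.1250 5.4900] k=[77 87 83 76 61 22 4 20 1]
t=17: x=[77.3500 86.5100 82.8950 75.7200 60.1600 22.7350 5.1900 18.7750 1.6650] k=[75 86 87 73 62 20 9 17 6]
t=18: x=[75.3850 85.6500 86.4750 73.1050 60.9150 21.0850 9.6650 16.3350 6.3850] k=[75 81 84 75 63 21 15 19 2]

[0.8427, 0.9101, 0.9438, 0.8427, 0.7079, 0.2360, 0.1685, 0.2135, 0.0225]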